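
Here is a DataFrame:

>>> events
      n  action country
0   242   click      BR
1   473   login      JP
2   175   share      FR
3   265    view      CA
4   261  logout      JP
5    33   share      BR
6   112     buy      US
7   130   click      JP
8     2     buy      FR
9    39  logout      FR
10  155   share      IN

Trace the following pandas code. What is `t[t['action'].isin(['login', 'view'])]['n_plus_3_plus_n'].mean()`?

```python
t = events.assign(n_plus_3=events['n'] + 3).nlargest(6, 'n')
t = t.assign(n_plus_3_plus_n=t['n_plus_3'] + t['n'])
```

add column n_plus_3 = events['n'] + 3:
      n  action country  n_plus_3
0   242   click      BR       245
1   473   login      JP       476
2   175   share      FR       178
3   265    view      CA       268
4   261  logout      JP       264
5    33   share      BR        36
6   112     buy      US       115
7   130   click      JP       133
8     2     buy      FR         5
9    39  logout      FR        42
10  155   share      IN       158
take 6 rows with largest n:
      n  action country  n_plus_3
1   473   login      JP       476
3   265    view      CA       268
4   261  logout      JP       264
0   242   click      BR       245
2   175   share      FR       178
10  155   share      IN       158
add column n_plus_3_plus_n = t['n_plus_3'] + t['n']:
      n  action country  n_plus_3  n_plus_3_plus_n
1   473   login      JP       476              949
3   265    view      CA       268              533
4   261  logout      JP       264              525
0   242   click      BR       245              487
2   175   share      FR       178              353
10  155   share      IN       158              313
filter rows where action in ['login', 'view']:
     n action country  n_plus_3  n_plus_3_plus_n
1  473  login      JP       476              949
3  265   view      CA       268              533

741.0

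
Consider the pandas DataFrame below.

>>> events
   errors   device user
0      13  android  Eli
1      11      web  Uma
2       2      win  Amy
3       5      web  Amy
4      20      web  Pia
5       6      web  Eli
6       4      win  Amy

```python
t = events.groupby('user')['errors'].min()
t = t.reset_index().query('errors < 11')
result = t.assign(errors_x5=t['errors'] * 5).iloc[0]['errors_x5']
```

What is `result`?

group by user, min of errors:
user
Amy     2
Eli     6
Pia    20
Uma    11
Name: errors, dtype: int64
reset_index():
  user  errors
0  Amy       2
1  Eli       6
2  Pia      20
3  Uma      11
filter rows where errors < 11:
  user  errors
0  Amy       2
1  Eli       6
add column errors_x5 = t['errors'] * 5:
  user  errors  errors_x5
0  Amy       2         10
1  Eli       6         30
Hence 10.

10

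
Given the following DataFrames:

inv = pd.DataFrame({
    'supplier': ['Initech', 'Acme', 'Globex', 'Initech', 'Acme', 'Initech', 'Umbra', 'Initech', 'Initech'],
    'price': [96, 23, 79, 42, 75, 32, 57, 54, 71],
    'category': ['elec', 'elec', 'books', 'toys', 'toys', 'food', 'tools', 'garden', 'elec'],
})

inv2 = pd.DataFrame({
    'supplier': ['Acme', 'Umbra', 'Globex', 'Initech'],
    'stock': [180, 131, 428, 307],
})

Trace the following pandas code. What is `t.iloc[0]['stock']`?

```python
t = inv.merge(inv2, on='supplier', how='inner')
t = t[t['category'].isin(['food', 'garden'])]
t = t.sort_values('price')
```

307

merge on 'supplier' (how='inner') → 9 rows:
  supplier  price category  stock
0  Initech     96     elec    307
1     Acme     23     elec    180
2   Globex     79    books    428
3  Initech     42     toys    307
4     Acme     75     toys    180
5  Initech     32     food    307
6    Umbra     57    tools    131
7  Initech     54   garden    307
8  Initech     71     elec    307
filter rows where category in ['food', 'garden']:
  supplier  price category  stock
5  Initech     32     food    307
7  Initech     54   garden    307
sort by price:
  supplier  price category  stock
5  Initech     32     food    307
7  Initech     54   garden    307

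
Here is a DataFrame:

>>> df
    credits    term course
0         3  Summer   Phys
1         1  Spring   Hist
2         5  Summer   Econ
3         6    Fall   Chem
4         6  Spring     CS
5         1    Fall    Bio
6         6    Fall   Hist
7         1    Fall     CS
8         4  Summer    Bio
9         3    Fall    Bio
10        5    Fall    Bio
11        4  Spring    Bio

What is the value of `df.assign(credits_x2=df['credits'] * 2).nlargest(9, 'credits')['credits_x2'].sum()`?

84

add column credits_x2 = df['credits'] * 2:
    credits    term course  credits_x2
0         3  Summer   Phys           6
1         1  Spring   Hist           2
2         5  Summer   Econ          10
3         6    Fall   Chem          12
4         6  Spring     CS          12
5         1    Fall    Bio           2
6         6    Fall   Hist          12
7         1    Fall     CS           2
8         4  Summer    Bio           8
9         3    Fall    Bio           6
10        5    Fall    Bio          10
11        4  Spring    Bio           8
take 9 rows with largest credits:
    credits    term course  credits_x2
3         6    Fall   Chem          12
4         6  Spring     CS          12
6         6    Fall   Hist          12
2         5  Summer   Econ          10
10        5    Fall    Bio          10
8         4  Summer    Bio           8
11        4  Spring    Bio           8
0         3  Summer   Phys           6
9         3    Fall    Bio           6
Hence 84.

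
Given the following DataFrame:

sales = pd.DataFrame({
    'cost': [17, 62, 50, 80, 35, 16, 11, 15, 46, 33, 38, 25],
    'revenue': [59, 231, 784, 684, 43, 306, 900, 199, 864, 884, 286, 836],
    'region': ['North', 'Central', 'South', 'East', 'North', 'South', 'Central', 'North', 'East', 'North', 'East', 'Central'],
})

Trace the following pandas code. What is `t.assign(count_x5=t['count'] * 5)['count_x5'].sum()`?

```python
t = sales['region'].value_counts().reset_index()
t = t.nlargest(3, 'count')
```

value_counts of region:
region
North      4
Central    3
East       3
South      2
Name: count, dtype: int64
reset_index():
    region  count
0    North      4
1  Central      3
2     East      3
3    South      2
take 3 rows with largest count:
    region  count
0    North      4
1  Central      3
2     East      3
add column count_x5 = t['count'] * 5:
    region  count  count_x5
0    North      4        20
1  Central      3        15
2     East      3        15
So sum() = 50.

50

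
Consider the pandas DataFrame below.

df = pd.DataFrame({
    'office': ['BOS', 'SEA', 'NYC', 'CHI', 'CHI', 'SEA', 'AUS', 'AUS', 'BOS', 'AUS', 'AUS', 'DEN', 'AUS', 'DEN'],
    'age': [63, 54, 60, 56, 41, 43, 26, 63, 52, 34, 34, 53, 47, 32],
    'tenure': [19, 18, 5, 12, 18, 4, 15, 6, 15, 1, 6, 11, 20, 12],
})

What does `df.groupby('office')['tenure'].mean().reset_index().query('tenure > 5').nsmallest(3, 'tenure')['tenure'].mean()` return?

group by office, mean of tenure:
office
AUS     9.6
BOS    17.0
CHI    15.0
DEN    11.5
NYC     5.0
SEA    11.0
Name: tenure, dtype: float64
reset_index():
  office  tenure
0    AUS     9.6
1    BOS    17.0
2    CHI    15.0
3    DEN    11.5
4    NYC     5.0
5    SEA    11.0
filter rows where tenure > 5:
  office  tenure
0    AUS     9.6
1    BOS    17.0
2    CHI    15.0
3    DEN    11.5
5    SEA    11.0
take 3 rows with smallest tenure:
  office  tenure
0    AUS     9.6
5    SEA    11.0
3    DEN    11.5
Reading off the mean of column 'tenure', we get 10.7.

10.7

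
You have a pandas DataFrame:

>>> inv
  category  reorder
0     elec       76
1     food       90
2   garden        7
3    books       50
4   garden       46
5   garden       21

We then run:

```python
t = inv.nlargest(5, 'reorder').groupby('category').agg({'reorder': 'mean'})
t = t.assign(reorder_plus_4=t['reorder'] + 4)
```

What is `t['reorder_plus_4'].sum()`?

take 5 rows with largest reorder:
  category  reorder
1     food       90
0     elec       76
3    books       50
4   garden       46
5   garden       21
group by category, mean of reorder:
          reorder
category         
books        50.0
elec         76.0
food         90.0
garden       33.5
add column reorder_plus_4 = t['reorder'] + 4:
          reorder  reorder_plus_4
category                         
books        50.0            54.0
elec         76.0            80.0
food         90.0            94.0
garden       33.5            37.5

265.5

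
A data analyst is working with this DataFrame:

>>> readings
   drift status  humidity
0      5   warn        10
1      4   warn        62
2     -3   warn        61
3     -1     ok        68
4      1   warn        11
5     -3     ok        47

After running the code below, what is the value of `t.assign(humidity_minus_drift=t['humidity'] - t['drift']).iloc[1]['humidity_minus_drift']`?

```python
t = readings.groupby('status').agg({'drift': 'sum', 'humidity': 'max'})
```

group by status: sum(drift), max(humidity):
        drift  humidity
status                 
ok         -4        68
warn        7        62
add column humidity_minus_drift = t['humidity'] - t['drift']:
        drift  humidity  humidity_minus_drift
status                                       
ok         -4        68                    72
warn        7        62                    55
value at position 1, column 'humidity_minus_drift' → 55

55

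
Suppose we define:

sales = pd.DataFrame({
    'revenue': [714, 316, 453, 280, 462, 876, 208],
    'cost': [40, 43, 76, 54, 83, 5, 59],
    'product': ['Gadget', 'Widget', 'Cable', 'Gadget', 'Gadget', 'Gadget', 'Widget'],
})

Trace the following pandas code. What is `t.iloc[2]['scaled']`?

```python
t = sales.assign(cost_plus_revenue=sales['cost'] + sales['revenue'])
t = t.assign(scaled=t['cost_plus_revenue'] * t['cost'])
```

40204

add column cost_plus_revenue = sales['cost'] + sales['revenue']:
   revenue  cost product  cost_plus_revenue
0      714    40  Gadget                754
1      316    43  Widget                359
2      453    76   Cable                529
3      280    54  Gadget                334
4      462    83  Gadget                545
5      876     5  Gadget                881
6      208    59  Widget                267
add column scaled = t['cost_plus_revenue'] * t['cost']:
   revenue  cost product  cost_plus_revenue  scaled
0      714    40  Gadget                754   30160
1      316    43  Widget                359   15437
2      453    76   Cable                529   40204
3      280    54  Gadget                334   18036
4      462    83  Gadget                545   45235
5      876     5  Gadget                881    4405
6      208    59  Widget                267   15753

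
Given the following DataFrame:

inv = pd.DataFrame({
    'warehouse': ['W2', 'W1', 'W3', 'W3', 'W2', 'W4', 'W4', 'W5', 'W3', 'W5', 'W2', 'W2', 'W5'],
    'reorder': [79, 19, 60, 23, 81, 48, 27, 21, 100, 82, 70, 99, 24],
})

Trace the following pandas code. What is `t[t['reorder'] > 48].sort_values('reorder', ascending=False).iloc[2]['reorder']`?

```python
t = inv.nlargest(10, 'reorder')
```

82

take 10 rows with largest reorder:
   warehouse  reorder
8         W3      100
11        W2       99
9         W5       82
4         W2       81
0         W2       79
10        W2       70
2         W3       60
5         W4       48
6         W4       27
12        W5       24
filter rows where reorder > 48:
   warehouse  reorder
8         W3      100
11        W2       99
9         W5       82
4         W2       81
0         W2       79
10        W2       70
2         W3       60
sort by reorder descending:
   warehouse  reorder
8         W3      100
11        W2       99
9         W5       82
4         W2       81
0         W2       79
10        W2       70
2         W3       60
Then the value at position 2, column 'reorder': 82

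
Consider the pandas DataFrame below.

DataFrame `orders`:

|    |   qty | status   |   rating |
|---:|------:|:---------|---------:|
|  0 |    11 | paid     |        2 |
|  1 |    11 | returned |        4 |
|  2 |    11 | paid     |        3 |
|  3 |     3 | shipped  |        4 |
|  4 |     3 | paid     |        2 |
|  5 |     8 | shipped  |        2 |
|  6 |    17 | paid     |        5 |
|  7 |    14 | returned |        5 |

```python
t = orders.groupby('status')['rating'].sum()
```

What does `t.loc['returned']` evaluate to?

group by status, sum of rating:
status
paid        12
returned     9
shipped      6
Name: rating, dtype: int64

9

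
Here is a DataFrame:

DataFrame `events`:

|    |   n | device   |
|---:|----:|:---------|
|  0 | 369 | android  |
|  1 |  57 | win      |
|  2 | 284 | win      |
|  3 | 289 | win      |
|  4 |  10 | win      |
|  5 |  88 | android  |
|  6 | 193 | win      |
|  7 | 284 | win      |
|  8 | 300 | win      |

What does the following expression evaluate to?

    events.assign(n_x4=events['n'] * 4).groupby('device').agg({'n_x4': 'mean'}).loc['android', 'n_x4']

914.0

add column n_x4 = events['n'] * 4:
     n   device  n_x4
0  369  android  1476
1   57      win   228
2  284      win  1136
3  289      win  1156
4   10      win    40
5   88  android   352
6  193      win   772
7  284      win  1136
8  300      win  1200
group by device, mean of n_x4:
               n_x4
device             
android  914.000000
win      809.714286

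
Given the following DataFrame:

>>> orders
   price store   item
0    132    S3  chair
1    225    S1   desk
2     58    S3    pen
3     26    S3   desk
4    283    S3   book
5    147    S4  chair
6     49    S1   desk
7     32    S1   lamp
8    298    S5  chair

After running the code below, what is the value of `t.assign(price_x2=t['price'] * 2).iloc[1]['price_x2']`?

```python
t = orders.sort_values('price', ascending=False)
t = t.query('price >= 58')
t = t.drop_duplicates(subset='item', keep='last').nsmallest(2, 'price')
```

sort by price descending:
   price store   item
8    298    S5  chair
4    283    S3   book
1    225    S1   desk
5    147    S4  chair
0    132    S3  chair
2     58    S3    pen
6     49    S1   desk
7     32    S1   lamp
3     26    S3   desk
filter rows where price >= 58:
   price store   item
8    298    S5  chair
4    283    S3   book
1    225    S1   desk
5    147    S4  chair
0    132    S3  chair
2     58    S3    pen
drop duplicate item (keep=last):
   price store   item
4    283    S3   book
1    225    S1   desk
0    132    S3  chair
2     58    S3    pen
take 2 rows with smallest price:
   price store   item
2     58    S3    pen
0    132    S3  chair
add column price_x2 = t['price'] * 2:
   price store   item  price_x2
2     58    S3    pen       116
0    132    S3  chair       264
Then the value at position 1, column 'price_x2': 264

264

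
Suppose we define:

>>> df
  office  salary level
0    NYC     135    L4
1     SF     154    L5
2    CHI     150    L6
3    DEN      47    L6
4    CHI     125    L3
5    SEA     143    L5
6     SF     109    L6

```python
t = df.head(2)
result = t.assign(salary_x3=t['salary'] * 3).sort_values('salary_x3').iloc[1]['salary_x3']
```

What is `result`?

462

take first 2 rows:
  office  salary level
0    NYC     135    L4
1     SF     154    L5
add column salary_x3 = t['salary'] * 3:
  office  salary level  salary_x3
0    NYC     135    L4        405
1     SF     154    L5        462
sort by salary_x3:
  office  salary level  salary_x3
0    NYC     135    L4        405
1     SF     154    L5        462
So iloc[1]['salary_x3'] = 462.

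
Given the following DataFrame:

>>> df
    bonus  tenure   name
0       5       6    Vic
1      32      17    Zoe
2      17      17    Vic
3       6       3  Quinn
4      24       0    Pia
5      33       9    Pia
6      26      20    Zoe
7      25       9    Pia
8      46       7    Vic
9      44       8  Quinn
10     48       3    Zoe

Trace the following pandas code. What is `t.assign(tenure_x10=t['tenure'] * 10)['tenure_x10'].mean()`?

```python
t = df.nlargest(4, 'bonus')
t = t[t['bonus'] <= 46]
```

80.0

take 4 rows with largest bonus:
    bonus  tenure   name
10     48       3    Zoe
8      46       7    Vic
9      44       8  Quinn
5      33       9    Pia
filter rows where bonus <= 46:
   bonus  tenure   name
8     46       7    Vic
9     44       8  Quinn
5     33       9    Pia
add column tenure_x10 = t['tenure'] * 10:
   bonus  tenure   name  tenure_x10
8     46       7    Vic          70
9     44       8  Quinn          80
5     33       9    Pia          90
The mean of column 'tenure_x10' is 80.0.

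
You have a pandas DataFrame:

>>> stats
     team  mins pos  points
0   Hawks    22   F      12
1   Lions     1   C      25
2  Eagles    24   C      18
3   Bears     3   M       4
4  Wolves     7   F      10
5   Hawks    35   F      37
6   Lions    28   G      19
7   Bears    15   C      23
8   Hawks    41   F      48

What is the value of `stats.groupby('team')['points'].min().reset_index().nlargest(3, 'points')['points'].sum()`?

49

group by team, min of points:
team
Bears      4
Eagles    18
Hawks     12
Lions     19
Wolves    10
Name: points, dtype: int64
reset_index():
     team  points
0   Bears       4
1  Eagles      18
2   Hawks      12
3   Lions      19
4  Wolves      10
take 3 rows with largest points:
     team  points
3   Lions      19
1  Eagles      18
2   Hawks      12
Taking the sum of column 'points' gives 49.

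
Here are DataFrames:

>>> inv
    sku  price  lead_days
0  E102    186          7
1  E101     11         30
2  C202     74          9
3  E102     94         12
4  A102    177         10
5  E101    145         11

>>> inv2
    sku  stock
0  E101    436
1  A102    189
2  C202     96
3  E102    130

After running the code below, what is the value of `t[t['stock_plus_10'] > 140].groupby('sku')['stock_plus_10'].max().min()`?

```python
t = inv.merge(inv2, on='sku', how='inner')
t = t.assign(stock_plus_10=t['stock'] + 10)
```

merge on 'sku' (how='inner') → 6 rows:
    sku  price  lead_days  stock
0  E102    186          7    130
1  E101     11         30    436
2  C202     74          9     96
3  E102     94         12    130
4  A102    177         10    189
5  E101    145         11    436
add column stock_plus_10 = t['stock'] + 10:
    sku  price  lead_days  stock  stock_plus_10
0  E102    186          7    130            140
1  E101     11         30    436            446
2  C202     74          9     96            106
3  E102     94         12    130            140
4  A102    177         10    189            199
5  E101    145         11    436            446
filter rows where stock_plus_10 > 140:
    sku  price  lead_days  stock  stock_plus_10
1  E101     11         30    436            446
4  A102    177         10    189            199
5  E101    145         11    436            446
group by sku, max of stock_plus_10:
sku
A102    199
E101    446
Name: stock_plus_10, dtype: int64
Hence 199.

199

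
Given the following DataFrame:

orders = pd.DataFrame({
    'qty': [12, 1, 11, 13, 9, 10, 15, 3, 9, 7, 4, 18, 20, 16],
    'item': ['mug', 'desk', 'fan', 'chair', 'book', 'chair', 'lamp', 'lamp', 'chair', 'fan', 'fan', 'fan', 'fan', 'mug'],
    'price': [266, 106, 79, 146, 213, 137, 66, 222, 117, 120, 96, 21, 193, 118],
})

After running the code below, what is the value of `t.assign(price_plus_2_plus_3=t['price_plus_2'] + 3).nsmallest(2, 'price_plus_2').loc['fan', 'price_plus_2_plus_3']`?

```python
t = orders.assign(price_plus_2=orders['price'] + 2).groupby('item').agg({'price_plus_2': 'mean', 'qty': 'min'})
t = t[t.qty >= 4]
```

add column price_plus_2 = orders['price'] + 2:
    qty   item  price  price_plus_2
0    12    mug    266           268
1     1   desk    106           108
2    11    fan     79            81
3    13  chair    146           148
4     9   book    213           215
5    10  chair    137           139
6    15   lamp     66            68
7     3   lamp    222           224
8     9  chair    117           119
9     7    fan    120           122
10    4    fan     96            98
11   18    fan     21            23
12   20    fan    193           195
13   16    mug    118           120
group by item: mean(price_plus_2), min(qty):
       price_plus_2  qty
item                    
book     215.000000    9
chair    135.333333    9
desk     108.000000    1
fan      103.800000    4
lamp     146.000000    3
mug      194.000000   12
filter rows where qty >= 4:
       price_plus_2  qty
item                    
book     215.000000    9
chair    135.333333    9
fan      103.800000    4
mug      194.000000   12
add column price_plus_2_plus_3 = t['price_plus_2'] + 3:
       price_plus_2  qty  price_plus_2_plus_3
item                                         
book     215.000000    9           218.000000
chair    135.333333    9           138.333333
fan      103.800000    4           106.800000
mug      194.000000   12           197.000000
take 2 rows with smallest price_plus_2:
       price_plus_2  qty  price_plus_2_plus_3
item                                         
fan      103.800000    4           106.800000
chair    135.333333    9           138.333333
Finally, value at row 'fan', column 'price_plus_2_plus_3' = 106.8.

106.8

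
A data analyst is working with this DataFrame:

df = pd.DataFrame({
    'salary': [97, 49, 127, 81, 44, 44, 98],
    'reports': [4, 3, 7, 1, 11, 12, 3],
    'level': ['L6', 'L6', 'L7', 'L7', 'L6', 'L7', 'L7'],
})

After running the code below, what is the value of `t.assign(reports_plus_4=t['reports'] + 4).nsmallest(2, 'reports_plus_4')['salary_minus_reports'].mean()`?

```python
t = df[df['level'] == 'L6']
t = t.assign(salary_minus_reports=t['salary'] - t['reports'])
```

filter rows where level == 'L6':
   salary  reports level
0      97        4    L6
1      49        3    L6
4      44       11    L6
add column salary_minus_reports = t['salary'] - t['reports']:
   salary  reports level  salary_minus_reports
0      97        4    L6                    93
1      49        3    L6                    46
4      44       11    L6                    33
add column reports_plus_4 = t['reports'] + 4:
   salary  reports level  salary_minus_reports  reports_plus_4
0      97        4    L6                    93               8
1      49        3    L6                    46               7
4      44       11    L6                    33              15
take 2 rows with smallest reports_plus_4:
   salary  reports level  salary_minus_reports  reports_plus_4
1      49        3    L6                    46               7
0      97        4    L6                    93               8
Taking the mean of column 'salary_minus_reports' gives 69.5.

69.5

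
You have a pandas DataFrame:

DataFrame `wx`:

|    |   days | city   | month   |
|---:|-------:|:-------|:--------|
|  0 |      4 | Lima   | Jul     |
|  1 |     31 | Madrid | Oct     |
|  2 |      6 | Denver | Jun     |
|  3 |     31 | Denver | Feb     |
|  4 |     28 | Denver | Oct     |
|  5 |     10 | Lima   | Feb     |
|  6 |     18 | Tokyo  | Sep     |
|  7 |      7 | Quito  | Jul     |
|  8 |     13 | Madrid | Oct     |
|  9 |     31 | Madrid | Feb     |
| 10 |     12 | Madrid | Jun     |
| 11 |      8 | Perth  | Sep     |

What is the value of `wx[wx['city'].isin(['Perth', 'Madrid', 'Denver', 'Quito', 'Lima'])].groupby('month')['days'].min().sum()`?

filter rows where city in ['Perth', 'Madrid', 'Denver', 'Quito', 'Lima']:
    days    city month
0      4    Lima   Jul
1     31  Madrid   Oct
2      6  Denver   Jun
3     31  Denver   Feb
4     28  Denver   Oct
5     10    Lima   Feb
7      7   Quito   Jul
8     13  Madrid   Oct
9     31  Madrid   Feb
10    12  Madrid   Jun
11     8   Perth   Sep
group by month, min of days:
month
Feb    10
Jul     4
Jun     6
Oct    13
Sep     8
Name: days, dtype: int64
Finally, sum of the resulting series = 41.

41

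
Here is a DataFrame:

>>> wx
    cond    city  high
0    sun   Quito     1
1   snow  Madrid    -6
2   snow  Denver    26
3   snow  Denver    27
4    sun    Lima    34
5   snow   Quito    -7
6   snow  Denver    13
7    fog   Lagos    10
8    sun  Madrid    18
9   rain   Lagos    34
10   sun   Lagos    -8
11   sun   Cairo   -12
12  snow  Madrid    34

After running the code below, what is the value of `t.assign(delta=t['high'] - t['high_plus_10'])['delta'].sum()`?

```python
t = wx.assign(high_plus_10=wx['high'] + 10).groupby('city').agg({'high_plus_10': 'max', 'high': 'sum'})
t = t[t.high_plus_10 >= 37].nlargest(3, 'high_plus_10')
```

add column high_plus_10 = wx['high'] + 10:
    cond    city  high  high_plus_10
0    sun   Quito     1            11
1   snow  Madrid    -6             4
2   snow  Denver    26            36
3   snow  Denver    27            37
4    sun    Lima    34            44
5   snow   Quito    -7             3
6   snow  Denver    13            23
7    fog   Lagos    10            20
8    sun  Madrid    18            28
9   rain   Lagos    34            44
10   sun   Lagos    -8             2
11   sun   Cairo   -12            -2
12  snow  Madrid    34            44
group by city: max(high_plus_10), sum(high):
        high_plus_10  high
city                      
Cairo             -2   -12
Denver            37    66
Lagos             44    36
Lima              44    34
Madrid            44    46
Quito             11    -6
filter rows where high_plus_10 >= 37:
        high_plus_10  high
city                      
Denver            37    66
Lagos             44    36
Lima              44    34
Madrid            44    46
take 3 rows with largest high_plus_10:
        high_plus_10  high
city                      
Lagos             44    36
Lima              44    34
Madrid            44    46
add column delta = t['high'] - t['high_plus_10']:
        high_plus_10  high  delta
city                             
Lagos             44    36     -8
Lima              44    34    -10
Madrid            44    46      2

-16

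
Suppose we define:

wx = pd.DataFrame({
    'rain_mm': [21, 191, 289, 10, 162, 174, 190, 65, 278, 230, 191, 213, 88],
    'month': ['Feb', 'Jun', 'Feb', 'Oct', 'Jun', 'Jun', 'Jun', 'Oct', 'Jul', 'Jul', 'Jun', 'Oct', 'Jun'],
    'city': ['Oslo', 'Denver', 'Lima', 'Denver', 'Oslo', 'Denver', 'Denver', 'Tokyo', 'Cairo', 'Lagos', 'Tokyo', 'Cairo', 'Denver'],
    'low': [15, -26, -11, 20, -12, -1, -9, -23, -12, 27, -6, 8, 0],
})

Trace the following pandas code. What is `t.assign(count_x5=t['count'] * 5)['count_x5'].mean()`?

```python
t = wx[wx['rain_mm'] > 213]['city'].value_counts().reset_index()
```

5.0

filter rows where rain_mm > 213:
   rain_mm month   city  low
2      289   Feb   Lima  -11
8      278   Jul  Cairo  -12
9      230   Jul  Lagos   27
value_counts of city:
city
Lima     1
Cairo    1
Lagos    1
Name: count, dtype: int64
reset_index():
    city  count
0   Lima      1
1  Cairo      1
2  Lagos      1
add column count_x5 = t['count'] * 5:
    city  count  count_x5
0   Lima      1         5
1  Cairo      1         5
2  Lagos      1         5
Taking the mean of column 'count_x5' gives 5.0.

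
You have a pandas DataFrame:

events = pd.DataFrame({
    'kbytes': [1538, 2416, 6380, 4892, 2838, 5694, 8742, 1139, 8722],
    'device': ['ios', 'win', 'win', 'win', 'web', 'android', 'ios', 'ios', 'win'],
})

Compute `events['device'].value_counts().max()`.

4

value_counts of device:
device
win        4
ios        3
web        1
android    1
Name: count, dtype: int64
max of the resulting series → 4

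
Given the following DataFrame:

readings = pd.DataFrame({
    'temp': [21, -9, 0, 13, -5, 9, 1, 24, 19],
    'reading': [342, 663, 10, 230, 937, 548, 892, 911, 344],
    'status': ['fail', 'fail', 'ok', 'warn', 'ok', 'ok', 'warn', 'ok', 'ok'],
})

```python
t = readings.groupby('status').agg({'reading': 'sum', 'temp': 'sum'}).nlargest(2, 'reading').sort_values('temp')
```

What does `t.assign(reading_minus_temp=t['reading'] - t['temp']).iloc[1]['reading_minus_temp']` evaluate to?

2703

group by status: sum(reading), sum(temp):
        reading  temp
status               
fail       1005    12
ok         2750    47
warn       1122    14
take 2 rows with largest reading:
        reading  temp
status               
ok         2750    47
warn       1122    14
sort by temp:
        reading  temp
status               
warn       1122    14
ok         2750    47
add column reading_minus_temp = t['reading'] - t['temp']:
        reading  temp  reading_minus_temp
status                                   
warn       1122    14                1108
ok         2750    47                2703
The value at position 1, column 'reading_minus_temp' is 2703.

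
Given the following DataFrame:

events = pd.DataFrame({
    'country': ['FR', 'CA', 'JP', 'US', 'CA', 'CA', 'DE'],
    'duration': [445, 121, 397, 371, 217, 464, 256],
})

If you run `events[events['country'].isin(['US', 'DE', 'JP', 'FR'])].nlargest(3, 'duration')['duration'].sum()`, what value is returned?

filter rows where country in ['US', 'DE', 'JP', 'FR']:
  country  duration
0      FR       445
2      JP       397
3      US       371
6      DE       256
take 3 rows with largest duration:
  country  duration
0      FR       445
2      JP       397
3      US       371
sum of column 'duration' → 1213

1213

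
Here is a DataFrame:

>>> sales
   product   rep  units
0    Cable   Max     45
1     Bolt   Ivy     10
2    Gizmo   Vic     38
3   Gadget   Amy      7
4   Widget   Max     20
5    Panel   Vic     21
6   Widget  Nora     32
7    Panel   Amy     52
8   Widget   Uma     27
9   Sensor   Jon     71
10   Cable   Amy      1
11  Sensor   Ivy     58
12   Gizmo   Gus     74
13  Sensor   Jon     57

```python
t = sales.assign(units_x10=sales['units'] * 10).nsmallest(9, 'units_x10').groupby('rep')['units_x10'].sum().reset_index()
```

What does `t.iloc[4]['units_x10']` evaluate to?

add column units_x10 = sales['units'] * 10:
   product   rep  units  units_x10
0    Cable   Max     45        450
1     Bolt   Ivy     10        100
2    Gizmo   Vic     38        380
3   Gadget   Amy      7         70
4   Widget   Max     20        200
5    Panel   Vic     21        210
6   Widget  Nora     32        320
7    Panel   Amy     52        520
8   Widget   Uma     27        270
9   Sensor   Jon     71        710
10   Cable   Amy      1         10
11  Sensor   Ivy     58        580
12   Gizmo   Gus     74        740
13  Sensor   Jon     57        570
take 9 rows with smallest units_x10:
   product   rep  units  units_x10
10   Cable   Amy      1         10
3   Gadget   Amy      7         70
1     Bolt   Ivy     10        100
4   Widget   Max     20        200
5    Panel   Vic     21        210
8   Widget   Uma     27        270
6   Widget  Nora     32        320
2    Gizmo   Vic     38        380
0    Cable   Max     45        450
group by rep, sum of units_x10:
rep
Amy      80
Ivy     100
Max     650
Nora    320
Uma     270
Vic     590
Name: units_x10, dtype: int64
reset_index():
    rep  units_x10
0   Amy         80
1   Ivy        100
2   Max        650
3  Nora        320
4   Uma        270
5   Vic        590
So iloc[4]['units_x10'] = 270.

270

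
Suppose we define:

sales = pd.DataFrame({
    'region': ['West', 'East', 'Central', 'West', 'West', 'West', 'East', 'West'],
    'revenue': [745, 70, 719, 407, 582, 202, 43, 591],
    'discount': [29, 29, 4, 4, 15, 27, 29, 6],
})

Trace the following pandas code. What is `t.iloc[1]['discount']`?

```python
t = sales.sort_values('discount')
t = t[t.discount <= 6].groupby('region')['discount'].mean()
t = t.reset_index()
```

5.0

sort by discount:
    region  revenue  discount
2  Central      719         4
3     West      407         4
7     West      591         6
4     West      582        15
5     West      202        27
0     West      745        29
1     East       70        29
6     East       43        29
filter rows where discount <= 6:
    region  revenue  discount
2  Central      719         4
3     West      407         4
7     West      591         6
group by region, mean of discount:
region
Central    4.0
West       5.0
Name: discount, dtype: float64
reset_index():
    region  discount
0  Central       4.0
1     West       5.0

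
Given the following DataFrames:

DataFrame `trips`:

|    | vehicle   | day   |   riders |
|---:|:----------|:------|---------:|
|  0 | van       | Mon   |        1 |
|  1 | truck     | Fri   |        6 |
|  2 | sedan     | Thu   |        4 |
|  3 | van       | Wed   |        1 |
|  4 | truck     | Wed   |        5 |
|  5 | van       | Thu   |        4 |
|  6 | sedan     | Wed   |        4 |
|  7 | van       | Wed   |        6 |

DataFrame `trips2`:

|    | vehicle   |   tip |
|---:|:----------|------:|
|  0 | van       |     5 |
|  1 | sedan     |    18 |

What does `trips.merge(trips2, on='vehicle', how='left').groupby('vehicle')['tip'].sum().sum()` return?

56.0

merge on 'vehicle' (how='left') → 8 rows:
  vehicle  day  riders   tip
0     van  Mon       1   5.0
1   truck  Fri       6   NaN
2   sedan  Thu       4  18.0
3     van  Wed       1   5.0
4   truck  Wed       5   NaN
5     van  Thu       4   5.0
6   sedan  Wed       4  18.0
7     van  Wed       6   5.0
group by vehicle, sum of tip:
vehicle
sedan    36.0
truck     0.0
van      20.0
Name: tip, dtype: float64
Finally, sum of the resulting series = 56.0.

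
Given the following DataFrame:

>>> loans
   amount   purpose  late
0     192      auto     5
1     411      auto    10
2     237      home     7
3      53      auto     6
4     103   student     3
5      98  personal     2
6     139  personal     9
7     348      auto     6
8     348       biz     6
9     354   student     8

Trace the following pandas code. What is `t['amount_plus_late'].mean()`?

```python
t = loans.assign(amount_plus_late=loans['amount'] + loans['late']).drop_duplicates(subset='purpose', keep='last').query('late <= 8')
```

328.5

add column amount_plus_late = loans['amount'] + loans['late']:
   amount   purpose  late  amount_plus_late
0     192      auto     5               197
1     411      auto    10               421
2     237      home     7               244
3      53      auto     6                59
4     103   student     3               106
5      98  personal     2               100
6     139  personal     9               148
7     348      auto     6               354
8     348       biz     6               354
9     354   student     8               362
drop duplicate purpose (keep=last):
   amount   purpose  late  amount_plus_late
2     237      home     7               244
6     139  personal     9               148
7     348      auto     6               354
8     348       biz     6               354
9     354   student     8               362
filter rows where late <= 8:
   amount  purpose  late  amount_plus_late
2     237     home     7               244
7     348     auto     6               354
8     348      biz     6               354
9     354  student     8               362
mean of column 'amount_plus_late' → 328.5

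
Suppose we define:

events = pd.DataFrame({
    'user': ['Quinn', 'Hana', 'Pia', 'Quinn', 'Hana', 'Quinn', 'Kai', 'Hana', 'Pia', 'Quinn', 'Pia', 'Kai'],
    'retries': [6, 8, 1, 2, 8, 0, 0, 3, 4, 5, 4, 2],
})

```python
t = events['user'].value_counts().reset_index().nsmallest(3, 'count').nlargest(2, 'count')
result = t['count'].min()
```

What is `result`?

3

value_counts of user:
user
Quinn    4
Hana     3
Pia      3
Kai      2
Name: count, dtype: int64
reset_index():
    user  count
0  Quinn      4
1   Hana      3
2    Pia      3
3    Kai      2
take 3 rows with smallest count:
   user  count
3   Kai      2
1  Hana      3
2   Pia      3
take 2 rows with largest count:
   user  count
1  Hana      3
2   Pia      3
Finally, min of column 'count' = 3.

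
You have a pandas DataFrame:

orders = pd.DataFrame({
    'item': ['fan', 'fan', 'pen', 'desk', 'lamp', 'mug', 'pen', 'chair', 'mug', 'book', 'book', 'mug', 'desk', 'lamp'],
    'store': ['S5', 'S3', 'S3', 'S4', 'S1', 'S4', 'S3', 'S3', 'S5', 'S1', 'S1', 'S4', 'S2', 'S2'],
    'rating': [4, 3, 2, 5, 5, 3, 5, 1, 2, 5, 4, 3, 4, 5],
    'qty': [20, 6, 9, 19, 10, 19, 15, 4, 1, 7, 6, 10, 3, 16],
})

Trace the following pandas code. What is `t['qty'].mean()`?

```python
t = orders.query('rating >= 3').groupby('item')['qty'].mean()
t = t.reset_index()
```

12.1666666667

filter rows where rating >= 3:
    item store  rating  qty
0    fan    S5       4   20
1    fan    S3       3    6
3   desk    S4       5   19
4   lamp    S1       5   10
5    mug    S4       3   19
6    pen    S3       5   15
9   book    S1       5    7
10  book    S1       4    6
11   mug    S4       3   10
12  desk    S2       4    3
13  lamp    S2       5   16
group by item, mean of qty:
item
book     6.5
desk    11.0
fan     13.0
lamp    13.0
mug     14.5
pen     15.0
Name: qty, dtype: float64
reset_index():
   item   qty
0  book   6.5
1  desk  11.0
2   fan  13.0
3  lamp  13.0
4   mug  14.5
5   pen  15.0
Then the mean of column 'qty': 12.1666666667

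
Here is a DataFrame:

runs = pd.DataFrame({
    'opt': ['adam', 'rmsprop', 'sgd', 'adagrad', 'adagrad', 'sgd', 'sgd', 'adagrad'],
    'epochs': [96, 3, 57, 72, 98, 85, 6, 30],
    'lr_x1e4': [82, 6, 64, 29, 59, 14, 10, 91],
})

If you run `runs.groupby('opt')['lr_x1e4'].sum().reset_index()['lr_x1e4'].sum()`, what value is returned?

355

group by opt, sum of lr_x1e4:
opt
adagrad    179
adam        82
rmsprop      6
sgd         88
Name: lr_x1e4, dtype: int64
reset_index():
       opt  lr_x1e4
0  adagrad      179
1     adam       82
2  rmsprop        6
3      sgd       88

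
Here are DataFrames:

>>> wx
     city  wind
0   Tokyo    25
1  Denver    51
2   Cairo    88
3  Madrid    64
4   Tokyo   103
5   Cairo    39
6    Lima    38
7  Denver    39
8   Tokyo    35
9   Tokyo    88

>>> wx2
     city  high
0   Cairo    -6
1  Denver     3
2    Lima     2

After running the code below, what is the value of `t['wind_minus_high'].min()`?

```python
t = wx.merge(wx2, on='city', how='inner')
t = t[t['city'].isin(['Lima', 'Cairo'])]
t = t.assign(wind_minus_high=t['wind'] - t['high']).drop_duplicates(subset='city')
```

merge on 'city' (how='inner') → 5 rows:
     city  wind  high
0  Denver    51     3
1   Cairo    88    -6
2   Cairo    39    -6
3    Lima    38     2
4  Denver    39     3
filter rows where city in ['Lima', 'Cairo']:
    city  wind  high
1  Cairo    88    -6
2  Cairo    39    -6
3   Lima    38     2
add column wind_minus_high = t['wind'] - t['high']:
    city  wind  high  wind_minus_high
1  Cairo    88    -6               94
2  Cairo    39    -6               45
3   Lima    38     2               36
drop duplicate city (keep=first):
    city  wind  high  wind_minus_high
1  Cairo    88    -6               94
3   Lima    38     2               36

36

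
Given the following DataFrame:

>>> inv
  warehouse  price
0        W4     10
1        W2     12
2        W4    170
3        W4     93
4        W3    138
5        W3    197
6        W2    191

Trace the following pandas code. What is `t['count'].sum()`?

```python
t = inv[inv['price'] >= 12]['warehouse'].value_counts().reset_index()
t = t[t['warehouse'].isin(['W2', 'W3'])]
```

filter rows where price >= 12:
  warehouse  price
1        W2     12
2        W4    170
3        W4     93
4        W3    138
5        W3    197
6        W2    191
value_counts of warehouse:
warehouse
W2    2
W4    2
W3    2
Name: count, dtype: int64
reset_index():
  warehouse  count
0        W2      2
1        W4      2
2        W3      2
filter rows where warehouse in ['W2', 'W3']:
  warehouse  count
0        W2      2
2        W3      2
sum of column 'count' → 4

4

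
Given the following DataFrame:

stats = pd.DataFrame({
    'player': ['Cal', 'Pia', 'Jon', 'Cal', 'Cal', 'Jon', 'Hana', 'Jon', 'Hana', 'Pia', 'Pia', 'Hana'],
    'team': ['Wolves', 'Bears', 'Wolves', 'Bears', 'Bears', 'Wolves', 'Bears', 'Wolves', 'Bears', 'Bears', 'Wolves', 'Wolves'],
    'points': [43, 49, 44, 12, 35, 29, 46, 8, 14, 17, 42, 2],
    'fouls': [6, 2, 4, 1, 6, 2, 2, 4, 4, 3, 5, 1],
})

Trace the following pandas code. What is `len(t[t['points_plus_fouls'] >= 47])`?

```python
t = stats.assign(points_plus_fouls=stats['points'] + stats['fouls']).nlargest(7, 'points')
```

add column points_plus_fouls = stats['points'] + stats['fouls']:
   player    team  points  fouls  points_plus_fouls
0     Cal  Wolves      43      6                 49
1     Pia   Bears      49      2                 51
2     Jon  Wolves      44      4                 48
3     Cal   Bears      12      1                 13
4     Cal   Bears      35      6                 41
5     Jon  Wolves      29      2                 31
6    Hana   Bears      46      2                 48
7     Jon  Wolves       8      4                 12
8    Hana   Bears      14      4                 18
9     Pia   Bears      17      3                 20
10    Pia  Wolves      42      5                 47
11   Hana  Wolves       2      1                  3
take 7 rows with largest points:
   player    team  points  fouls  points_plus_fouls
1     Pia   Bears      49      2                 51
6    Hana   Bears      46      2                 48
2     Jon  Wolves      44      4                 48
0     Cal  Wolves      43      6                 49
10    Pia  Wolves      42      5                 47
4     Cal   Bears      35      6                 41
5     Jon  Wolves      29      2                 31
filter rows where points_plus_fouls >= 47:
   player    team  points  fouls  points_plus_fouls
1     Pia   Bears      49      2                 51
6    Hana   Bears      46      2                 48
2     Jon  Wolves      44      4                 48
0     Cal  Wolves      43      6                 49
10    Pia  Wolves      42      5                 47

5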